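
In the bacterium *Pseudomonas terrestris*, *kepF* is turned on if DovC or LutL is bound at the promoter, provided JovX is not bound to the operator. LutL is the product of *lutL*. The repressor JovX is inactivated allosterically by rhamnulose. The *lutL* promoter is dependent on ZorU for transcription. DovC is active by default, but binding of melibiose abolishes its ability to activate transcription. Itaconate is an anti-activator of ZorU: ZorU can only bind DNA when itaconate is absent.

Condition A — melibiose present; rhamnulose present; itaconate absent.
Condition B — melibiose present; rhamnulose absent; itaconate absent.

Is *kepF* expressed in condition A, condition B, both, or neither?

A only

Condition A:
Melibiose is present, so DovC is inactive.
Rhamnulose is present, so JovX is inactive.
Itaconate is absent, so ZorU is active.
No repressor is bound and ZorU is active, so *lutL* is transcribed.
So LutL is produced and active.
Activator LutL is present, so *kepF* is transcribed.
→ *kepF* is ON in A.
Condition B:
Melibiose is present, so DovC is inactive.
Rhamnulose is absent, so JovX is active.
Itaconate is absent, so ZorU is active.
No repressor is bound and ZorU is active, so *lutL* is transcribed.
So LutL is produced and active.
With repressor JovX bound, *kepF* is not transcribed.
→ *kepF* is OFF in B.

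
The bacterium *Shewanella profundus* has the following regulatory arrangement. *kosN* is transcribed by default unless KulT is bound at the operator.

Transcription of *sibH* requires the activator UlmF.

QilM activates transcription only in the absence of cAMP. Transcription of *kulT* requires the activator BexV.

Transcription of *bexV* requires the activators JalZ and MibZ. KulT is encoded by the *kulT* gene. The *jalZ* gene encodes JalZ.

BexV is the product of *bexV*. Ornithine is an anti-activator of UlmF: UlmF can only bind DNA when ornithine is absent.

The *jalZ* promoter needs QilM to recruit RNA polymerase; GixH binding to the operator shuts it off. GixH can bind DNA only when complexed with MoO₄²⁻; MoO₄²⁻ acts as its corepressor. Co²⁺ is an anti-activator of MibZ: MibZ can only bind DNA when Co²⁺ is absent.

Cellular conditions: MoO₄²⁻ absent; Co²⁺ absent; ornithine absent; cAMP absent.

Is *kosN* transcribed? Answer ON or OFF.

OFF

MoO₄²⁻ is absent, so GixH is inactive.
cAMP is absent, so QilM is active.
No repressor is bound and QilM is active, so *jalZ* is transcribed.
So JalZ is produced and active.
Co²⁺ is absent, so MibZ is active.
No repressor is bound and JalZ and MibZ are active, so *bexV* is transcribed.
So BexV is produced and active.
No repressor is bound and BexV is active, so *kulT* is transcribed.
So KulT is produced and active.
With repressor KulT bound, *kosN* is not transcribed.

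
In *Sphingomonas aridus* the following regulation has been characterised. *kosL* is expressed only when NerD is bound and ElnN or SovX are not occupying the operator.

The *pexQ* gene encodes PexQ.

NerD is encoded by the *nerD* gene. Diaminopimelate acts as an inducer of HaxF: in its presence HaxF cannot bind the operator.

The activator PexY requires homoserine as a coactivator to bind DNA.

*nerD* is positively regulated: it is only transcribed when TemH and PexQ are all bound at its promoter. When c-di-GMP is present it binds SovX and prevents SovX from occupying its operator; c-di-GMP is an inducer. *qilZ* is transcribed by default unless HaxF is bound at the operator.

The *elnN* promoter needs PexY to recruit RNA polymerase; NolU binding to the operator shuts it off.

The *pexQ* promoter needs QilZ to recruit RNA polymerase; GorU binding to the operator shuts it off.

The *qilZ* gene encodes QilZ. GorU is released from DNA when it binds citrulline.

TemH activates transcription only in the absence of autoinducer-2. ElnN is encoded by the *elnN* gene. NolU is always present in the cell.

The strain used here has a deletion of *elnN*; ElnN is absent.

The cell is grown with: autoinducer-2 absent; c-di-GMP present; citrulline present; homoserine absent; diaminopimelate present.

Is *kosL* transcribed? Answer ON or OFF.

ON

Autoinducer-2 is absent, so TemH is active.
Citrulline is present, so GorU is inactive.
Diaminopimelate is present, so HaxF is inactive.
With no repressor bound, *qilZ* is transcribed.
So QilZ is produced and active.
No repressor is bound and QilZ is active, so *pexQ* is transcribed.
So PexQ is produced and active.
No repressor is bound and TemH and PexQ are active, so *nerD* is transcribed.
So NerD is produced and active.
ElnN is non-functional in this strain, so it has no effect.
c-di-GMP is present, so SovX is inactive.
No repressor is bound and NerD is active, so *kosL* is transcribed.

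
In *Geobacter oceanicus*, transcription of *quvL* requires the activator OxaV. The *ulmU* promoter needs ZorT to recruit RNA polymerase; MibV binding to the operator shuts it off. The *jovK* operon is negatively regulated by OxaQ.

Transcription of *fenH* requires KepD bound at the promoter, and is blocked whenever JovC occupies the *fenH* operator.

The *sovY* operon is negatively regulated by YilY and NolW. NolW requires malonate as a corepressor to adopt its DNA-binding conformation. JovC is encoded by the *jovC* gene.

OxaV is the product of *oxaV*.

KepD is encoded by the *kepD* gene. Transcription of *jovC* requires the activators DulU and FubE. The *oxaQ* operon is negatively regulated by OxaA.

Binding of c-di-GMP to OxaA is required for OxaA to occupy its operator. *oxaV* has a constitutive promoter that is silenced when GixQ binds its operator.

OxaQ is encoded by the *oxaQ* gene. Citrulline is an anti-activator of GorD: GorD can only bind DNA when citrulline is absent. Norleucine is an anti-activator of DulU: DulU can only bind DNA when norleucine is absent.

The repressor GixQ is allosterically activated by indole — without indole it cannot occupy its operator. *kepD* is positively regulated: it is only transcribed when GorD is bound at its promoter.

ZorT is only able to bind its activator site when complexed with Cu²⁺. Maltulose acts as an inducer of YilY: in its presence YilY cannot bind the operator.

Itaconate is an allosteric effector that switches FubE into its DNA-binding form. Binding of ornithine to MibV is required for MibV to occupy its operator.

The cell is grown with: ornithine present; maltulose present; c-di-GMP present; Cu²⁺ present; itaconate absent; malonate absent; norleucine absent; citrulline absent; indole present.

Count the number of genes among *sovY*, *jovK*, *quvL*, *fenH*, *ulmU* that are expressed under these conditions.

Maltulose is present, so YilY is inactive.
Malonate is absent, so NolW is inactive.
With no repressor bound, *sovY* is transcribed.
→ *sovY* is ON.
c-di-GMP is present, so OxaA is active.
With repressor OxaA bound, *oxaQ* is not transcribed.
So OxaQ is not produced.
With no repressor bound, *jovK* is transcribed.
→ *jovK* is ON.
Indole is present, so GixQ is active.
With repressor GixQ bound, *oxaV* is not transcribed.
So OxaV is not produced.
Required activator OxaV is absent, so *quvL* is not transcribed.
→ *quvL* is OFF.
Norleucine is absent, so DulU is active.
Itaconate is absent, so FubE is inactive.
Required activator FubE is absent, so *jovC* is not transcribed.
So JovC is not produced.
Citrulline is absent, so GorD is active.
No repressor is bound and GorD is active, so *kepD* is transcribed.
So KepD is produced and active.
No repressor is bound and KepD is active, so *fenH* is transcribed.
→ *fenH* is ON.
Ornithine is present, so MibV is active.
Cu²⁺ is present, so ZorT is active.
With repressor MibV bound, *ulmU* is not transcribed.
→ *ulmU* is OFF.
3 of the 5 genes are transcribed.

3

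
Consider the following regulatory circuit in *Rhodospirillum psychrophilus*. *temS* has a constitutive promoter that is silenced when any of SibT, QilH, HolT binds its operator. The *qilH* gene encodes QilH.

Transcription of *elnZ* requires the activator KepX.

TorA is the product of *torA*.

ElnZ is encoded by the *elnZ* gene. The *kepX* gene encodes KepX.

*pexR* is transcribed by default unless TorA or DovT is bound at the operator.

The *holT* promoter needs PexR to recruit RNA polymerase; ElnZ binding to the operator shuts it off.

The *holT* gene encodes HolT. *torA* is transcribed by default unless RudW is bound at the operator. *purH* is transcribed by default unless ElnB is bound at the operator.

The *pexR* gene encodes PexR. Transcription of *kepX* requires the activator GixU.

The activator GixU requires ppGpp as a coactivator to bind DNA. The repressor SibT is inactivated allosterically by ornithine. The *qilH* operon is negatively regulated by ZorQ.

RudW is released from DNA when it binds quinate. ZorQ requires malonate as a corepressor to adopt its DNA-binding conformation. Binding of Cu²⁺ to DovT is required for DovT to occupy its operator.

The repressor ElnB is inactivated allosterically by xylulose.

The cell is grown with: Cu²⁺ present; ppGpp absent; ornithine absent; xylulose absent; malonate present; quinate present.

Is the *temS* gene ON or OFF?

OFF

Ornithine is absent, so SibT is active.
Malonate is present, so ZorQ is active.
With repressor ZorQ bound, *qilH* is not transcribed.
So QilH is not produced.
ppGpp is absent, so GixU is inactive.
Required activator GixU is absent, so *kepX* is not transcribed.
So KepX is not produced.
Required activator KepX is absent, so *elnZ* is not transcribed.
So ElnZ is not produced.
Quinate is present, so RudW is inactive.
With no repressor bound, *torA* is transcribed.
So TorA is produced and active.
Cu²⁺ is present, so DovT is active.
With repressor TorA bound, *pexR* is not transcribed.
So PexR is not produced.
Required activator PexR is absent, so *holT* is not transcribed.
So HolT is not produced.
With repressor SibT bound, *temS* is not transcribed.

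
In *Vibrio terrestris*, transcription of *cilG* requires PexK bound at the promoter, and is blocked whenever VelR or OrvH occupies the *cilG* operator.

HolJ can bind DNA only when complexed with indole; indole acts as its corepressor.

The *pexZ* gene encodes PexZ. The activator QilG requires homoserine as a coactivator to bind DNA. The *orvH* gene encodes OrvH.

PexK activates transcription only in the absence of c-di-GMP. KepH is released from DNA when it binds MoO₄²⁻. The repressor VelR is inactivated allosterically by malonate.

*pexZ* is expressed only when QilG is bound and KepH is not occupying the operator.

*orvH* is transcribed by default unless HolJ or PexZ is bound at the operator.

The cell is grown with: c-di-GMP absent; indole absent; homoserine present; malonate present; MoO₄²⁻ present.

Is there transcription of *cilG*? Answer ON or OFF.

Malonate is present, so VelR is inactive.
c-di-GMP is absent, so PexK is active.
Indole is absent, so HolJ is inactive.
Homoserine is present, so QilG is active.
MoO₄²⁻ is present, so KepH is inactive.
No repressor is bound and QilG is active, so *pexZ* is transcribed.
So PexZ is produced and active.
With repressor PexZ bound, *orvH* is not transcribed.
So OrvH is not produced.
No repressor is bound and PexK is active, so *cilG* is transcribed.

ON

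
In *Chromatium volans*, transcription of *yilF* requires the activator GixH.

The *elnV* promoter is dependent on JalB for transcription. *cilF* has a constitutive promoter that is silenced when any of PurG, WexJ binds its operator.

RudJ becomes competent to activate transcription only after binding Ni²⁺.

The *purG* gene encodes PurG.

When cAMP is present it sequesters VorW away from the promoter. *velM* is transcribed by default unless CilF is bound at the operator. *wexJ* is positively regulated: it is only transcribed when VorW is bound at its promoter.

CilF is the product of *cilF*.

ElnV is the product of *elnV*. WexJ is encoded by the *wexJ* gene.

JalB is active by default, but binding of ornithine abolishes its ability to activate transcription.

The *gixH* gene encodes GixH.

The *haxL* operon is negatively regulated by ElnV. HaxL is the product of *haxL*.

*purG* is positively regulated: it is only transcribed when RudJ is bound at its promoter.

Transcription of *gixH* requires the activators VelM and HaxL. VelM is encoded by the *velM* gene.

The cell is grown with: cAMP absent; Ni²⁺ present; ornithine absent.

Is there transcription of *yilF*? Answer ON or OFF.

OFF

Ni²⁺ is present, so RudJ is active.
No repressor is bound and RudJ is active, so *purG* is transcribed.
So PurG is produced and active.
cAMP is absent, so VorW is active.
No repressor is bound and VorW is active, so *wexJ* is transcribed.
So WexJ is produced and active.
With repressor PurG bound, *cilF* is not transcribed.
So CilF is not produced.
With no repressor bound, *velM* is transcribed.
So VelM is produced and active.
Ornithine is absent, so JalB is active.
No repressor is bound and JalB is active, so *elnV* is transcribed.
So ElnV is produced and active.
With repressor ElnV bound, *haxL* is not transcribed.
So HaxL is not produced.
Required activator HaxL is absent, so *gixH* is not transcribed.
So GixH is not produced.
Required activator GixH is absent, so *yilF* is not transcribed.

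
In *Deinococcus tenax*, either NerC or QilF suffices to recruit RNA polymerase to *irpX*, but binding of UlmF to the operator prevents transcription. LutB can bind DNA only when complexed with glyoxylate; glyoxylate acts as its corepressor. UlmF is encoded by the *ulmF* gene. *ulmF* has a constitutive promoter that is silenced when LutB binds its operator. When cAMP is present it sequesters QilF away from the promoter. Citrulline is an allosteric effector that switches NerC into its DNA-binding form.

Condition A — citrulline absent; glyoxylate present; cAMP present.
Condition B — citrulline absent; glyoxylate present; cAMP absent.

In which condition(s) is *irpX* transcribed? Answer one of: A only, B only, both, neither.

Condition A:
Citrulline is absent, so NerC is inactive.
Glyoxylate is present, so LutB is active.
With repressor LutB bound, *ulmF* is not transcribed.
So UlmF is not produced.
cAMP is present, so QilF is inactive.
No activator is available at the *irpX* promoter, so *irpX* is not transcribed.
→ *irpX* is OFF in A.
Condition B:
Citrulline is absent, so NerC is inactive.
Glyoxylate is present, so LutB is active.
With repressor LutB bound, *ulmF* is not transcribed.
So UlmF is not produced.
cAMP is absent, so QilF is active.
Activator QilF is present, so *irpX* is transcribed.
→ *irpX* is ON in B.

B only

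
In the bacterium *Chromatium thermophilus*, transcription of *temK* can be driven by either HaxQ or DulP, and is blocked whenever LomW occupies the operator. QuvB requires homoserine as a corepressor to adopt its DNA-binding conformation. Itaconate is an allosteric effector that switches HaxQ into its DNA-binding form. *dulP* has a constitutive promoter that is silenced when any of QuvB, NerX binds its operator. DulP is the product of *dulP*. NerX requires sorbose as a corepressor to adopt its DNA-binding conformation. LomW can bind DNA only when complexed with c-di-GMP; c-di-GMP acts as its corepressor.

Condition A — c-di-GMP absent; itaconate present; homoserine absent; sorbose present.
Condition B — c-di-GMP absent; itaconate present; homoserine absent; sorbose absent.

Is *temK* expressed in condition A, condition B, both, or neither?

Condition A:
c-di-GMP is absent, so LomW is inactive.
Itaconate is present, so HaxQ is active.
Homoserine is absent, so QuvB is inactive.
Sorbose is present, so NerX is active.
With repressor NerX bound, *dulP* is not transcribed.
So DulP is not produced.
Activator HaxQ is present, so *temK* is transcribed.
→ *temK* is ON in A.
Condition B:
c-di-GMP is absent, so LomW is inactive.
Itaconate is present, so HaxQ is active.
Homoserine is absent, so QuvB is inactive.
Sorbose is absent, so NerX is inactive.
With no repressor bound, *dulP* is transcribed.
So DulP is produced and active.
Activator HaxQ is present, so *temK* is transcribed.
→ *temK* is ON in B.

both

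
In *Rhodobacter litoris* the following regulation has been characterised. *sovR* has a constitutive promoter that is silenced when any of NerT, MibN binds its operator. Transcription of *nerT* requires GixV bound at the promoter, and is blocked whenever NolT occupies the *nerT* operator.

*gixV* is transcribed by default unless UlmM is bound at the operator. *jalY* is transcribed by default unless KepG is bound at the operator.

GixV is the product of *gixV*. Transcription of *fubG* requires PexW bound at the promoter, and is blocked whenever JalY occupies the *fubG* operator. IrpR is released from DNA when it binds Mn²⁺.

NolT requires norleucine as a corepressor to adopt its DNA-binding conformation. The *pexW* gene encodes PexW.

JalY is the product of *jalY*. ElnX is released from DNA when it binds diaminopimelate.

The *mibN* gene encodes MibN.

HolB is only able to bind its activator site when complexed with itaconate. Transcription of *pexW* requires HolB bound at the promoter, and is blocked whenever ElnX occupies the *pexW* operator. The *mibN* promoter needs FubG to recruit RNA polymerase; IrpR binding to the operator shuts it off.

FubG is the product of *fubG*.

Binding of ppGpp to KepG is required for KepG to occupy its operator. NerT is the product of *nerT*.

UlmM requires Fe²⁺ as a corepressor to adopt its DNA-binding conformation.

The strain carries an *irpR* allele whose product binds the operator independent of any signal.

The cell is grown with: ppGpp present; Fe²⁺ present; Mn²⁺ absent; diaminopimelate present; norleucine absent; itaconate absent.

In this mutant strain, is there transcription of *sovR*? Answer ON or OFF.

Norleucine is absent, so NolT is inactive.
Fe²⁺ is present, so UlmM is active.
With repressor UlmM bound, *gixV* is not transcribed.
So GixV is not produced.
Required activator GixV is absent, so *nerT* is not transcribed.
So NerT is not produced.
ppGpp is present, so KepG is active.
With repressor KepG bound, *jalY* is not transcribed.
So JalY is not produced.
Diaminopimelate is present, so ElnX is inactive.
Itaconate is absent, so HolB is inactive.
Required activator HolB is absent, so *pexW* is not transcribed.
So PexW is not produced.
Required activator PexW is absent, so *fubG* is not transcribed.
So FubG is not produced.
IrpR is constitutively active in this strain.
With repressor IrpR bound, *mibN* is not transcribed.
So MibN is not produced.
With no repressor bound, *sovR* is transcribed.

ON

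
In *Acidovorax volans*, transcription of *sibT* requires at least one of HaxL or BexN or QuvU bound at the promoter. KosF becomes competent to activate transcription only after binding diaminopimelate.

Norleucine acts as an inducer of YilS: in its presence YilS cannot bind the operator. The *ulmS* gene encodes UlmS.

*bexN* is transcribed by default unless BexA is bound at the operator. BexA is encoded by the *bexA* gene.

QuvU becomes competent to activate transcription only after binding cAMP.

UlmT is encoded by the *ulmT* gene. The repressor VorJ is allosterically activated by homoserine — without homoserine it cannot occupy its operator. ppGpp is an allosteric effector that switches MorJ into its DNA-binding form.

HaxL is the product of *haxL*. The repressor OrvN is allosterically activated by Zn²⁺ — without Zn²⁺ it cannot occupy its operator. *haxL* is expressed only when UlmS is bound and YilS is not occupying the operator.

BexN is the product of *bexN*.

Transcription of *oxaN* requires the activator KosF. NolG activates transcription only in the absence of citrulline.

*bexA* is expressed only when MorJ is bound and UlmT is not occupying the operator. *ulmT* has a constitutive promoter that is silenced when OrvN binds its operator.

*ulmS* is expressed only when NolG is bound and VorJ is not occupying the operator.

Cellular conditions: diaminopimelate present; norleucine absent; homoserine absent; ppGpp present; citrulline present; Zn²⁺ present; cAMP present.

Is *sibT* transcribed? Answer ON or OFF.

Homoserine is absent, so VorJ is inactive.
Citrulline is present, so NolG is inactive.
Required activator NolG is absent, so *ulmS* is not transcribed.
So UlmS is not produced.
Norleucine is absent, so YilS is active.
With repressor YilS bound, *haxL* is not transcribed.
So HaxL is not produced.
ppGpp is present, so MorJ is active.
Zn²⁺ is present, so OrvN is active.
With repressor OrvN bound, *ulmT* is not transcribed.
So UlmT is not produced.
No repressor is bound and MorJ is active, so *bexA* is transcribed.
So BexA is produced and active.
With repressor BexA bound, *bexN* is not transcribed.
So BexN is not produced.
cAMP is present, so QuvU is active.
Activator QuvU is present, so *sibT* is transcribed.

ON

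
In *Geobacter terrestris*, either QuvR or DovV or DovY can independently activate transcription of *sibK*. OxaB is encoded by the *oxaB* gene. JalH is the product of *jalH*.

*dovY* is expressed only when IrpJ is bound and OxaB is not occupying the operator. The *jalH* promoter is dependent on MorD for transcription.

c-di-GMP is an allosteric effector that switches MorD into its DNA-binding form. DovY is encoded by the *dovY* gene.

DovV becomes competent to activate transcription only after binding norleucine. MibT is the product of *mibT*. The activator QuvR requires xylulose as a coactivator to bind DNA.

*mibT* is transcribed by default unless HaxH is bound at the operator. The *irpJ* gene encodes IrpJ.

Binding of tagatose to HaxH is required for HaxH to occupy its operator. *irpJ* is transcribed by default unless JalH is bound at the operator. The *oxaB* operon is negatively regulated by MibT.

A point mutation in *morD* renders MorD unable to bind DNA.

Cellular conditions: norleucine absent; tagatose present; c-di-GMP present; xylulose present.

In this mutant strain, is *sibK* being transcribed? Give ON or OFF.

Xylulose is present, so QuvR is active.
Norleucine is absent, so DovV is inactive.
MorD is non-functional in this strain, so it has no effect.
Required activator MorD is absent, so *jalH* is not transcribed.
So JalH is not produced.
With no repressor bound, *irpJ* is transcribed.
So IrpJ is produced and active.
Tagatose is present, so HaxH is active.
With repressor HaxH bound, *mibT* is not transcribed.
So MibT is not produced.
With no repressor bound, *oxaB* is transcribed.
So OxaB is produced and active.
With repressor OxaB bound, *dovY* is not transcribed.
So DovY is not produced.
Activator QuvR is present, so *sibK* is transcribed.

ON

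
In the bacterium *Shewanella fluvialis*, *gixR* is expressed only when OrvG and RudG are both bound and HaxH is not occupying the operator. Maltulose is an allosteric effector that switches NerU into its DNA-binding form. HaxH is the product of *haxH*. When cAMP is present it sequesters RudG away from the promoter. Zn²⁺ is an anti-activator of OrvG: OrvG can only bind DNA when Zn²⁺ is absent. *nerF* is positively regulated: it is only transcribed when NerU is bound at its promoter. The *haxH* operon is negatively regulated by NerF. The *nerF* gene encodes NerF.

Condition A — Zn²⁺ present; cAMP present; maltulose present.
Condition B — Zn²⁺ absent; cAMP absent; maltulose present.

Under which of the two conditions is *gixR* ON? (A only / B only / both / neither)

Condition A:
Zn²⁺ is present, so OrvG is inactive.
cAMP is present, so RudG is inactive.
Maltulose is present, so NerU is active.
No repressor is bound and NerU is active, so *nerF* is transcribed.
So NerF is produced and active.
With repressor NerF bound, *haxH* is not transcribed.
So HaxH is not produced.
Required activator OrvG is absent, so *gixR* is not transcribed.
→ *gixR* is OFF in A.
Condition B:
Zn²⁺ is absent, so OrvG is active.
cAMP is absent, so RudG is active.
Maltulose is present, so NerU is active.
No repressor is bound and NerU is active, so *nerF* is transcribed.
So NerF is produced and active.
With repressor NerF bound, *haxH* is not transcribed.
So HaxH is not produced.
No repressor is bound and OrvG and RudG are active, so *gixR* is transcribed.
→ *gixR* is ON in B.

B only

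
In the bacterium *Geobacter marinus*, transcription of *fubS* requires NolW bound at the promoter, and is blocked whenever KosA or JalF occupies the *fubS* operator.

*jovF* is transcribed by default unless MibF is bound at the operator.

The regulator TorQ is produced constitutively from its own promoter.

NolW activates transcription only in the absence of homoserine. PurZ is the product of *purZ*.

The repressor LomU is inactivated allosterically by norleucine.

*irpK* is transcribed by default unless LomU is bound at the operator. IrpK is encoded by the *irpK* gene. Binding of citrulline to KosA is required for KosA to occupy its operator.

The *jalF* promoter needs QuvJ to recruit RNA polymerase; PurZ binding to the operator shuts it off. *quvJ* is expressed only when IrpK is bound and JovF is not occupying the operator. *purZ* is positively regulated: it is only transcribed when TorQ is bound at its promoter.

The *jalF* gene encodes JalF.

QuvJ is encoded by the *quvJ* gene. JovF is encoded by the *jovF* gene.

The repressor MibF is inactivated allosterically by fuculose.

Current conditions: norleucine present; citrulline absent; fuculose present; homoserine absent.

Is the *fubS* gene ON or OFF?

ON

Citrulline is absent, so KosA is inactive.
Homoserine is absent, so NolW is active.
Fuculose is present, so MibF is inactive.
With no repressor bound, *jovF* is transcribed.
So JovF is produced and active.
Norleucine is present, so LomU is inactive.
With no repressor bound, *irpK* is transcribed.
So IrpK is produced and active.
With repressor JovF bound, *quvJ* is not transcribed.
So QuvJ is not produced.
TorQ is produced constitutively and is active.
No repressor is bound and TorQ is active, so *purZ* is transcribed.
So PurZ is produced and active.
With repressor PurZ bound, *jalF* is not transcribed.
So JalF is not produced.
No repressor is bound and NolW is active, so *fubS* is transcribed.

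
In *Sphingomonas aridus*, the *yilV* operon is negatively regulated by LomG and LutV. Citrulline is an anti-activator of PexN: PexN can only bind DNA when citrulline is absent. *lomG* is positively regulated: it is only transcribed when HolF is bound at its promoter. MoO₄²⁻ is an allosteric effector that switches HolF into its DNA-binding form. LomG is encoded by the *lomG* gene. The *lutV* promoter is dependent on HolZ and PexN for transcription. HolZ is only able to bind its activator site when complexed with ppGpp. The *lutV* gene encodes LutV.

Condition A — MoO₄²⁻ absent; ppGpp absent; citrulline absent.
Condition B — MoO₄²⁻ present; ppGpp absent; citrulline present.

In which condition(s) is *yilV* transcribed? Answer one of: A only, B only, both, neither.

A only

Condition A:
MoO₄²⁻ is absent, so HolF is inactive.
Required activator HolF is absent, so *lomG* is not transcribed.
So LomG is not produced.
ppGpp is absent, so HolZ is inactive.
Citrulline is absent, so PexN is active.
Required activator HolZ is absent, so *lutV* is not transcribed.
So LutV is not produced.
With no repressor bound, *yilV* is transcribed.
→ *yilV* is ON in A.
Condition B:
MoO₄²⁻ is present, so HolF is active.
No repressor is bound and HolF is active, so *lomG* is transcribed.
So LomG is produced and active.
ppGpp is absent, so HolZ is inactive.
Citrulline is present, so PexN is inactive.
Required activator HolZ is absent, so *lutV* is not transcribed.
So LutV is not produced.
With repressor LomG bound, *yilV* is not transcribed.
→ *yilV* is OFF in B.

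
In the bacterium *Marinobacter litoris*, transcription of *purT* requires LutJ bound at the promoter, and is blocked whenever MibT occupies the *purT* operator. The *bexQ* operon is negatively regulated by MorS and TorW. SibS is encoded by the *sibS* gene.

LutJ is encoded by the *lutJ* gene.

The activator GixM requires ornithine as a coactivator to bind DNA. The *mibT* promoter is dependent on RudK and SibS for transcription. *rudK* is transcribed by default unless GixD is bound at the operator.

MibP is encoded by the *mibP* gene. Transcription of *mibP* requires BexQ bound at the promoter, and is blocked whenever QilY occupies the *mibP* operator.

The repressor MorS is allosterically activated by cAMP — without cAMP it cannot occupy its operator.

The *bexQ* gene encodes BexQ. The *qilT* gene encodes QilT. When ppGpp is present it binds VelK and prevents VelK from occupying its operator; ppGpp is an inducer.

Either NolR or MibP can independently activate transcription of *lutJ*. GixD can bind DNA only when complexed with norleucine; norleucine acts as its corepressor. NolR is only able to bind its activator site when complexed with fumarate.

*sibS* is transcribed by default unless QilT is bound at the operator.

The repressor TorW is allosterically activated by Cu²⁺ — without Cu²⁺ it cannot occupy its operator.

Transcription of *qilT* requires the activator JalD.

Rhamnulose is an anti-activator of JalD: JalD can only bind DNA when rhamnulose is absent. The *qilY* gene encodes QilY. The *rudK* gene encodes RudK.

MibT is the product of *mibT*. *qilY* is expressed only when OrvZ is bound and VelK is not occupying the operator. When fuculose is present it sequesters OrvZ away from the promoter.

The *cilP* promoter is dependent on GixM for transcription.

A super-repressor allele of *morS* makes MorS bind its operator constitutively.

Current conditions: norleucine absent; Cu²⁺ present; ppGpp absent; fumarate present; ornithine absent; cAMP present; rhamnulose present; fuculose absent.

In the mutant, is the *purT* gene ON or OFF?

OFF

Fumarate is present, so NolR is active.
ppGpp is absent, so VelK is active.
Fuculose is absent, so OrvZ is active.
With repressor VelK bound, *qilY* is not transcribed.
So QilY is not produced.
MorS is constitutively active in this strain.
Cu²⁺ is present, so TorW is active.
With repressor MorS bound, *bexQ* is not transcribed.
So BexQ is not produced.
Required activator BexQ is absent, so *mibP* is not transcribed.
So MibP is not produced.
Activator NolR is present, so *lutJ* is transcribed.
So LutJ is produced and active.
Norleucine is absent, so GixD is inactive.
With no repressor bound, *rudK* is transcribed.
So RudK is produced and active.
Rhamnulose is present, so JalD is inactive.
Required activator JalD is absent, so *qilT* is not transcribed.
So QilT is not produced.
With no repressor bound, *sibS* is transcribed.
So SibS is produced and active.
No repressor is bound and RudK and SibS are active, so *mibT* is transcribed.
So MibT is produced and active.
With repressor MibT bound, *purT* is not transcribed.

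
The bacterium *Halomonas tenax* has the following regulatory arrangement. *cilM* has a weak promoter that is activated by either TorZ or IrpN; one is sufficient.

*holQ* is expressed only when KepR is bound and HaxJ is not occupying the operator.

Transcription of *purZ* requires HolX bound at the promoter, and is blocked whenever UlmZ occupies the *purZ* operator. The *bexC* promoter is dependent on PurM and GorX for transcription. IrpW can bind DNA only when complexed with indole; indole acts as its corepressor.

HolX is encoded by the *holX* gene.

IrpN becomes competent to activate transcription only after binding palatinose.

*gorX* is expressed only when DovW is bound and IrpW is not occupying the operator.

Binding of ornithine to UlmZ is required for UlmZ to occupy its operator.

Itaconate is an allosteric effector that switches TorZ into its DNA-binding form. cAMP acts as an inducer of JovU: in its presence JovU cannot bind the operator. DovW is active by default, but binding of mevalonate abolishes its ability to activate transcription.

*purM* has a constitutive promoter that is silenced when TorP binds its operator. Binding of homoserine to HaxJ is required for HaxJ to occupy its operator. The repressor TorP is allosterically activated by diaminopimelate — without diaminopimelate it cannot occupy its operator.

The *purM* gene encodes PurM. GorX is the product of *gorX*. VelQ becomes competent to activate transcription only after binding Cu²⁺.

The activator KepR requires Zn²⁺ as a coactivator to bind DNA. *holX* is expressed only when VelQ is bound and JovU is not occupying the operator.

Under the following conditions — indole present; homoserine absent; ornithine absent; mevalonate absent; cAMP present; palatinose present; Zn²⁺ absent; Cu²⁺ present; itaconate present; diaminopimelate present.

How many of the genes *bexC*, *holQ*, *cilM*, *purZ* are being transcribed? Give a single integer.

2

Diaminopimelate is present, so TorP is active.
With repressor TorP bound, *purM* is not transcribed.
So PurM is not produced.
Mevalonate is absent, so DovW is active.
Indole is present, so IrpW is active.
With repressor IrpW bound, *gorX* is not transcribed.
So GorX is not produced.
Required activator PurM is absent, so *bexC* is not transcribed.
→ *bexC* is OFF.
Zn²⁺ is absent, so KepR is inactive.
Homoserine is absent, so HaxJ is inactive.
Required activator KepR is absent, so *holQ* is not transcribed.
→ *holQ* is OFF.
Itaconate is present, so TorZ is active.
Palatinose is present, so IrpN is active.
Activator TorZ is present, so *cilM* is transcribed.
→ *cilM* is ON.
Ornithine is absent, so UlmZ is inactive.
cAMP is present, so JovU is inactive.
Cu²⁺ is present, so VelQ is active.
No repressor is bound and VelQ is active, so *holX* is transcribed.
So HolX is produced and active.
No repressor is bound and HolX is active, so *purZ* is transcribed.
→ *purZ* is ON.
2 of the 4 genes are transcribed.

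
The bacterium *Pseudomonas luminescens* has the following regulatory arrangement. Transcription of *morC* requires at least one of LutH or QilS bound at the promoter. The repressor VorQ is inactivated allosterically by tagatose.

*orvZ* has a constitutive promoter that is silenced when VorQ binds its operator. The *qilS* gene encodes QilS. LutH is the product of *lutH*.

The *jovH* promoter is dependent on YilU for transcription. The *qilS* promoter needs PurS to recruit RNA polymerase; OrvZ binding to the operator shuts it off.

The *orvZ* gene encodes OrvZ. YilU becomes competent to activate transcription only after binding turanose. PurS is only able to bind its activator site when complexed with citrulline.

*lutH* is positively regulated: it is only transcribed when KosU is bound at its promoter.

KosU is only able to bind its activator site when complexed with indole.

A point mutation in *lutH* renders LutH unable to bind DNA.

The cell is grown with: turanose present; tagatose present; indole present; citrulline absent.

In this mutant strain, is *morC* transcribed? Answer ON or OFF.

OFF

LutH is non-functional in this strain, so it has no effect.
Tagatose is present, so VorQ is inactive.
With no repressor bound, *orvZ* is transcribed.
So OrvZ is produced and active.
Citrulline is absent, so PurS is inactive.
With repressor OrvZ bound, *qilS* is not transcribed.
So QilS is not produced.
No activator is available at the *morC* promoter, so *morC* is not transcribed.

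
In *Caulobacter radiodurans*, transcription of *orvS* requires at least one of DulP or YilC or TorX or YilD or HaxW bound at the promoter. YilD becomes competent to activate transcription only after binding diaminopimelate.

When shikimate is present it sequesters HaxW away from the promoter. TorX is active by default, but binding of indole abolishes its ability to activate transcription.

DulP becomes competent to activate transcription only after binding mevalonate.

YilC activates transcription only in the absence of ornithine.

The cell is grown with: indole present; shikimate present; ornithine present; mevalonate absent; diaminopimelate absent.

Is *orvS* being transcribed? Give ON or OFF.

OFF

Mevalonate is absent, so DulP is inactive.
Ornithine is present, so YilC is inactive.
Indole is present, so TorX is inactive.
Diaminopimelate is absent, so YilD is inactive.
Shikimate is present, so HaxW is inactive.
No activator is available at the *orvS* promoter, so *orvS* is not transcribed.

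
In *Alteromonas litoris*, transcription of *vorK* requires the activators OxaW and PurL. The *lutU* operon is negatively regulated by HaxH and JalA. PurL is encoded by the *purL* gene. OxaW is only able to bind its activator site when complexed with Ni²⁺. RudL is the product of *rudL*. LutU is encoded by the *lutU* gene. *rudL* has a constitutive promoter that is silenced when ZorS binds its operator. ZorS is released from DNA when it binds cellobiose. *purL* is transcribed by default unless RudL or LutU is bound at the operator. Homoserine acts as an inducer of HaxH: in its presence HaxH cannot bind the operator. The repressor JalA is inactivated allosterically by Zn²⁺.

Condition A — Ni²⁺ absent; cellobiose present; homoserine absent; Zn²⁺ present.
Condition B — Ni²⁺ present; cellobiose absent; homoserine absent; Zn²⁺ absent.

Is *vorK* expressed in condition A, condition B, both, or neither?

B only

Condition A:
Ni²⁺ is absent, so OxaW is inactive.
Cellobiose is present, so ZorS is inactive.
With no repressor bound, *rudL* is transcribed.
So RudL is produced and active.
Homoserine is absent, so HaxH is active.
Zn²⁺ is present, so JalA is inactive.
With repressor HaxH bound, *lutU* is not transcribed.
So LutU is not produced.
With repressor RudL bound, *purL* is not transcribed.
So PurL is not produced.
Required activator OxaW is absent, so *vorK* is not transcribed.
→ *vorK* is OFF in A.
Condition B:
Ni²⁺ is present, so OxaW is active.
Cellobiose is absent, so ZorS is active.
With repressor ZorS bound, *rudL* is not transcribed.
So RudL is not produced.
Homoserine is absent, so HaxH is active.
Zn²⁺ is absent, so JalA is active.
With repressor HaxH bound, *lutU* is not transcribed.
So LutU is not produced.
With no repressor bound, *purL* is transcribed.
So PurL is produced and active.
No repressor is bound and OxaW and PurL are active, so *vorK* is transcribed.
→ *vorK* is ON in B.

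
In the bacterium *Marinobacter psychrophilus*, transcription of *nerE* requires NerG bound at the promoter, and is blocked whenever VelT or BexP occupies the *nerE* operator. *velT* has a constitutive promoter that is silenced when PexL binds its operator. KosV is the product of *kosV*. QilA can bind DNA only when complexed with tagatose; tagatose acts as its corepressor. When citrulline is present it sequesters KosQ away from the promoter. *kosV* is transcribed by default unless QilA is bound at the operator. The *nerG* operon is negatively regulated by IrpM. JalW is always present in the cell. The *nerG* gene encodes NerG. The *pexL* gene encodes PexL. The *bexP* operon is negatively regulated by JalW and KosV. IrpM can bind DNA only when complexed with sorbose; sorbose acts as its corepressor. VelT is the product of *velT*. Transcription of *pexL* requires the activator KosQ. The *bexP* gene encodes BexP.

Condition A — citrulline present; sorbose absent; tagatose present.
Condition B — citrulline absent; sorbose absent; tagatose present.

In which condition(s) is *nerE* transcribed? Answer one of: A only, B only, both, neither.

Condition A:
Citrulline is present, so KosQ is inactive.
Required activator KosQ is absent, so *pexL* is not transcribed.
So PexL is not produced.
With no repressor bound, *velT* is transcribed.
So VelT is produced and active.
Sorbose is absent, so IrpM is inactive.
With no repressor bound, *nerG* is transcribed.
So NerG is produced and active.
JalW is produced constitutively and is active.
Tagatose is present, so QilA is active.
With repressor QilA bound, *kosV* is not transcribed.
So KosV is not produced.
With repressor JalW bound, *bexP* is not transcribed.
So BexP is not produced.
With repressor VelT bound, *nerE* is not transcribed.
→ *nerE* is OFF in A.
Condition B:
Citrulline is absent, so KosQ is active.
No repressor is bound and KosQ is active, so *pexL* is transcribed.
So PexL is produced and active.
With repressor PexL bound, *velT* is not transcribed.
So VelT is not produced.
Sorbose is absent, so IrpM is inactive.
With no repressor bound, *nerG* is transcribed.
So NerG is produced and active.
JalW is produced constitutively and is active.
Tagatose is present, so QilA is active.
With repressor QilA bound, *kosV* is not transcribed.
So KosV is not produced.
With repressor JalW bound, *bexP* is not transcribed.
So BexP is not produced.
No repressor is bound and NerG is active, so *nerE* is transcribed.
→ *nerE* is ON in B.

B only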